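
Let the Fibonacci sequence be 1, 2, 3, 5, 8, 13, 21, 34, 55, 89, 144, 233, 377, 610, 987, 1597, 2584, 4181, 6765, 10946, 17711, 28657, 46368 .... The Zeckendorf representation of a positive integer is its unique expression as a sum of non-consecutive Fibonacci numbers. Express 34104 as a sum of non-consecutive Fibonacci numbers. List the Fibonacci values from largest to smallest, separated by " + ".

34104 − 28657 = 5447
5447 − 4181 = 1266
1266 − 987 = 279
279 − 233 = 46
46 − 34 = 12
12 − 8 = 4
4 − 3 = 1
1 − 1 = 0
So 34104 = 28657 + 4181 + 987 + 233 + 34 + 8 + 3 + 1, with no two terms consecutive in the sequence.

28657 + 4181 + 987 + 233 + 34 + 8 + 3 + 1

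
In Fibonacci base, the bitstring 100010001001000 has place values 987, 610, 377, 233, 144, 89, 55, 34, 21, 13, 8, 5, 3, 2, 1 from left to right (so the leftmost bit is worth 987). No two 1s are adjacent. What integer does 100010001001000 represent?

Summing the place values of the 1 bits: 987 + 144 + 21 + 5 = 1157.

1157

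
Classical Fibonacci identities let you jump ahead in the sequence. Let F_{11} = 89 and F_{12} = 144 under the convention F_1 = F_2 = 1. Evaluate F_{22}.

By the doubling identity F_{2k} = F_k(2F_{k+1} − F_k): F_{22} = 89·(2·144 − 89) = 89·199 = 17711.

17711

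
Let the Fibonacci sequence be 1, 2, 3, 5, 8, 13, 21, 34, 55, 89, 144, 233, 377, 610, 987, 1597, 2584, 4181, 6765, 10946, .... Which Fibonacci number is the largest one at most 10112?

6765

6765 ≤ 10112 < 10946, so the largest Fibonacci number not exceeding 10112 is 6765.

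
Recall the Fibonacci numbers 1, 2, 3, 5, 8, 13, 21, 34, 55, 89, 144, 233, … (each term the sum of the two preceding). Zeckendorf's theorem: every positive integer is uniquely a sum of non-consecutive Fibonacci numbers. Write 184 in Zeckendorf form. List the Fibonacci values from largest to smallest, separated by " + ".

144 + 34 + 5 + 1

Greedily peel off the largest Fibonacci term at each step:
subtract 144 from 184: 40 remains
subtract 34 from 40: 6 remains
subtract 5 from 6: 1 remains
subtract 1 from 1: 0 remains
So 184 = 144 + 34 + 5 + 1, with no two terms consecutive in the sequence.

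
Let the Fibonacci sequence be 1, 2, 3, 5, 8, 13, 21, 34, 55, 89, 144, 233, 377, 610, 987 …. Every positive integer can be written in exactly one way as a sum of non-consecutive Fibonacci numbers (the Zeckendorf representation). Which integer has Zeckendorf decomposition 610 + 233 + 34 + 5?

882

610 + 233 + 34 + 5 = 882.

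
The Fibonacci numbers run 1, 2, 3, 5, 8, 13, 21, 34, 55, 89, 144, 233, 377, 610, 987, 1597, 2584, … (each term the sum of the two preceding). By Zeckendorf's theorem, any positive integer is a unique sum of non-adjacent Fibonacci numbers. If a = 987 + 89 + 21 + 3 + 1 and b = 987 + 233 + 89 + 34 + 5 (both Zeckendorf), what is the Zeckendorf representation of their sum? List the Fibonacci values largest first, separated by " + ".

1597 + 610 + 233 + 8 + 1

The two numbers are 1101 and 1348, so their sum is 2449.
2449: greatest Fibonacci not exceeding it is 1597, leaving 852
852: greatest Fibonacci not exceeding it is 610, leaving 242
242: greatest Fibonacci not exceeding it is 233, leaving 9
9: greatest Fibonacci not exceeding it is 8, leaving 1
1: greatest Fibonacci not exceeding it is 1, leaving 0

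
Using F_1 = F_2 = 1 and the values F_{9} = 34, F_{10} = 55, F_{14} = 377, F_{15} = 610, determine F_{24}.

By the addition formula F_{m+n} = F_m F_{n+1} + F_{m−1} F_n with m=15, n=9: F_{24} = 610·55 + 377·34 = 33550 + 12818 = 46368.

46368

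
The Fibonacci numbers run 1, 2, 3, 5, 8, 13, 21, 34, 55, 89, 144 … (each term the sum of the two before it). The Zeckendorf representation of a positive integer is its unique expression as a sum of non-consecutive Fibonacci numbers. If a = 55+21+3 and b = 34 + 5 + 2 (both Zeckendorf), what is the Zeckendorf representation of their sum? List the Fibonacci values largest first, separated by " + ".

89 + 21 + 8 + 2

The two numbers are 79 and 41, so their sum is 120.
largest Fibonacci ≤ 120 is 89; 120 − 89 = 31
largest Fibonacci ≤ 31 is 21; 31 − 21 = 10
largest Fibonacci ≤ 10 is 8; 10 − 8 = 2
largest Fibonacci ≤ 2 is 2; 2 − 2 = 0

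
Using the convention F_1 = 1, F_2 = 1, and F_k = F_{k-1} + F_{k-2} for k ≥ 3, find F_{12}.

Iterating the recurrence up to F_{4} = 3 and F_{3} = 2:
F_{5} = F_{4} + F_{3} = 3 + 2 = 5
F_{6} = F_{5} + F_{4} = 5 + 3 = 8
F_{7} = F_{6} + F_{5} = 8 + 5 = 13
F_{8} = F_{7} + F_{6} = 13 + 8 = 21
F_{9} = F_{8} + F_{7} = 21 + 13 = 34
F_{10} = F_{9} + F_{8} = 34 + 21 = 55
F_{11} = F_{10} + F_{9} = 55 + 34 = 89
F_{12} = F_{11} + F_{10} = 89 + 55 = 144

144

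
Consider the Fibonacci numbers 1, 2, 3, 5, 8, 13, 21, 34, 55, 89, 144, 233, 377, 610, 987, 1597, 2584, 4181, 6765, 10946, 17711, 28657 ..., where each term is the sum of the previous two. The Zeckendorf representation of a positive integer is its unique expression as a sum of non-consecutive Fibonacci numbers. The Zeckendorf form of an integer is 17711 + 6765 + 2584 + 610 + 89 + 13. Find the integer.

17711 + 6765 + 2584 + 610 + 89 + 13 = 27772.

27772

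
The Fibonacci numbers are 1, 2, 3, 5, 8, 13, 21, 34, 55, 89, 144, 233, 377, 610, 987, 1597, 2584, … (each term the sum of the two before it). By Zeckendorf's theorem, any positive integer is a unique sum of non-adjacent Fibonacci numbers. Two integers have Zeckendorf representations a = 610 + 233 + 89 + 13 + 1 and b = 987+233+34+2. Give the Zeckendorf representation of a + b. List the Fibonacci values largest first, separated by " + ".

1597 + 377 + 144 + 55 + 21 + 8

The two numbers are 946 and 1256, so their sum is 2202.
1597 ≤ 2202 < 2584, so take 1597; remainder 605
377 ≤ 605 < 610, so take 377; remainder 228
144 ≤ 228 < 233, so take 144; remainder 84
55 ≤ 84 < 89, so take 55; remainder 29
21 ≤ 29 < 34, so take 21; remainder 8
8 ≤ 8 < 13, so take 8; remainder 0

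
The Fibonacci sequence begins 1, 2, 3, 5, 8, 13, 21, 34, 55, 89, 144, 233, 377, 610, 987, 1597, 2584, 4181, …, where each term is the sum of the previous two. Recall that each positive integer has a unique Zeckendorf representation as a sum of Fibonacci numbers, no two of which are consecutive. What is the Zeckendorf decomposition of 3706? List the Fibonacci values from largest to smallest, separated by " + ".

subtract 2584 from 3706: 1122 remains
subtract 987 from 1122: 135 remains
subtract 89 from 135: 46 remains
subtract 34 from 46: 12 remains
subtract 8 from 12: 4 remains
subtract 3 from 4: 1 remains
subtract 1 from 1: 0 remains
So 3706 = 2584 + 987 + 89 + 34 + 8 + 3 + 1, with no two terms consecutive in the sequence.

2584 + 987 + 89 + 34 + 8 + 3 + 1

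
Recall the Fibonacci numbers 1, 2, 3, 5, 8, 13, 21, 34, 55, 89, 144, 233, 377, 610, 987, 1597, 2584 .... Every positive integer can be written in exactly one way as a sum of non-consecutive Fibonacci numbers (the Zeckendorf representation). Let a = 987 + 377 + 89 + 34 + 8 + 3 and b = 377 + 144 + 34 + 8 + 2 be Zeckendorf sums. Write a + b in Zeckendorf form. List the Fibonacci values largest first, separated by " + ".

1597 + 377 + 89

The two numbers are 1498 and 565, so their sum is 2063.
2063 − 1597 = 466
466 − 377 = 89
89 − 89 = 0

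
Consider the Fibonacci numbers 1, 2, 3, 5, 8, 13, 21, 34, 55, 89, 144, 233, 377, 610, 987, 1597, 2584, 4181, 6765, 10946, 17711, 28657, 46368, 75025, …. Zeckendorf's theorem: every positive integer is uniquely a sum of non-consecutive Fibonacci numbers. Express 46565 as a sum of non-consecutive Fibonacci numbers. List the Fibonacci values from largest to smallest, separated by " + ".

Repeatedly subtract the largest Fibonacci number that fits:
46565: greatest Fibonacci not exceeding it is 46368, leaving 197
197: greatest Fibonacci not exceeding it is 144, leaving 53
53: greatest Fibonacci not exceeding it is 34, leaving 19
19: greatest Fibonacci not exceeding it is 13, leaving 6
6: greatest Fibonacci not exceeding it is 5, leaving 1
1: greatest Fibonacci not exceeding it is 1, leaving 0
So 46565 = 46368 + 144 + 34 + 13 + 5 + 1, with no two terms consecutive in the sequence.

46368 + 144 + 34 + 13 + 5 + 1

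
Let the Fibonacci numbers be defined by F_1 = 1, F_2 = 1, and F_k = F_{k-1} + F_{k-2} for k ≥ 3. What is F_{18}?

2584

Iterating the recurrence up to F_{14} = 377 and F_{13} = 233:
F_{15} = F_{14} + F_{13} = 377 + 233 = 610
F_{16} = F_{15} + F_{14} = 610 + 377 = 987
F_{17} = F_{16} + F_{15} = 987 + 610 = 1597
F_{18} = F_{17} + F_{16} = 1597 + 987 = 2584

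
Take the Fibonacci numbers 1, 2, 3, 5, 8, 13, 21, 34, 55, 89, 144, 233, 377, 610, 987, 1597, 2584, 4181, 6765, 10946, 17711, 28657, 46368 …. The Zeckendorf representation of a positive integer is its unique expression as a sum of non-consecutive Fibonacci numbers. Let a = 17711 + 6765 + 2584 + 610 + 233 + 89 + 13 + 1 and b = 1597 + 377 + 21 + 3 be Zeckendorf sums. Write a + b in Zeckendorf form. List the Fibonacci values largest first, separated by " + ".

28657 + 987 + 233 + 89 + 34 + 3 + 1

The two numbers are 28006 and 1998, so their sum is 30004.
Greedy algorithm:
take 28657 (≤ 30004); 30004 − 28657 = 1347
take 987 (≤ 1347); 1347 − 987 = 360
take 233 (≤ 360); 360 − 233 = 127
take 89 (≤ 127); 127 − 89 = 38
take 34 (≤ 38); 38 − 34 = 4
take 3 (≤ 4); 4 − 3 = 1
take 1 (≤ 1); 1 − 1 = 0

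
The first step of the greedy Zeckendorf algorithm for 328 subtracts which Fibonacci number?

233 ≤ 328 < 377, so the largest Fibonacci number not exceeding 328 is 233.

233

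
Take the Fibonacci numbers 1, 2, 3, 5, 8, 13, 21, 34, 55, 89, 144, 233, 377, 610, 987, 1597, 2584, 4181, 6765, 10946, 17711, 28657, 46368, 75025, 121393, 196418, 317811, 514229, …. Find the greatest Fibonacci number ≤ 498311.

317811

317811 ≤ 498311 < 514229, so the largest Fibonacci number not exceeding 498311 is 317811.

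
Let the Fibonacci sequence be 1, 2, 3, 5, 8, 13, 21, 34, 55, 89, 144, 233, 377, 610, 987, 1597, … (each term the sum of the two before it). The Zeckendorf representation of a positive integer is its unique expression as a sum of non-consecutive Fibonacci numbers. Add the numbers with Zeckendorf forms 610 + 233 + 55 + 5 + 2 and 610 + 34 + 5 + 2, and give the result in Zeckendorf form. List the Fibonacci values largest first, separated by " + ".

The two numbers are 905 and 651, so their sum is 1556.
Repeatedly subtract the largest Fibonacci number that fits:
subtract 987 from 1556: 569 remains
subtract 377 from 569: 192 remains
subtract 144 from 192: 48 remains
subtract 34 from 48: 14 remains
subtract 13 from 14: 1 remains
subtract 1 from 1: 0 remains

987 + 377 + 144 + 34 + 13 + 1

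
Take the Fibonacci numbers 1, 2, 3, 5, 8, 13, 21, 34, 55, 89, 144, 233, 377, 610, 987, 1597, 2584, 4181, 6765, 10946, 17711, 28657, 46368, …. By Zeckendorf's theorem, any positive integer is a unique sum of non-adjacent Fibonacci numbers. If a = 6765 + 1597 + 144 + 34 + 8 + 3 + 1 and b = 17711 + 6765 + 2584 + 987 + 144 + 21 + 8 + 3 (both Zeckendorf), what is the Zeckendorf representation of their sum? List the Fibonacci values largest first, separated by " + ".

28657 + 6765 + 987 + 233 + 89 + 34 + 8 + 2

The two numbers are 8552 and 28223, so their sum is 36775.
take 28657 (≤ 36775); 36775 − 28657 = 8118
take 6765 (≤ 8118); 8118 − 6765 = 1353
take 987 (≤ 1353); 1353 − 987 = 366
take 233 (≤ 366); 366 − 233 = 133
take 89 (≤ 133); 133 − 89 = 44
take 34 (≤ 44); 44 − 34 = 10
take 8 (≤ 10); 10 − 8 = 2
take 2 (≤ 2); 2 − 2 = 0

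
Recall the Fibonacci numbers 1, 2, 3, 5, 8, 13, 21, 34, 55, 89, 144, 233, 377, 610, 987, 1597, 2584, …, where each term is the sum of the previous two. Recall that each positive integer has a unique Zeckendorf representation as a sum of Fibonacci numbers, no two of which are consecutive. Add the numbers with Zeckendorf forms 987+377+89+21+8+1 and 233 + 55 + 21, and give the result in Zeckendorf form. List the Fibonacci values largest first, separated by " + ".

The two numbers are 1483 and 309, so their sum is 1792.
1792 − 1597 = 195
195 − 144 = 51
51 − 34 = 17
17 − 13 = 4
4 − 3 = 1
1 − 1 = 0

1597 + 144 + 34 + 13 + 3 + 1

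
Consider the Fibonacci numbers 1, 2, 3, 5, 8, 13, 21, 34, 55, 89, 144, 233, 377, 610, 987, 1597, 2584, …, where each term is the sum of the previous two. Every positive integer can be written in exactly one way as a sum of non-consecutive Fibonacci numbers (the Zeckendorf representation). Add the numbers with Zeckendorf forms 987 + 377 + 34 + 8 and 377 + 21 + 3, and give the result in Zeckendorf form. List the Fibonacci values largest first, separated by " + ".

The two numbers are 1406 and 401, so their sum is 1807.
largest Fibonacci ≤ 1807 is 1597; 1807 − 1597 = 210
largest Fibonacci ≤ 210 is 144; 210 − 144 = 66
largest Fibonacci ≤ 66 is 55; 66 − 55 = 11
largest Fibonacci ≤ 11 is 8; 11 − 8 = 3
largest Fibonacci ≤ 3 is 3; 3 − 3 = 0

1597 + 144 + 55 + 8 + 3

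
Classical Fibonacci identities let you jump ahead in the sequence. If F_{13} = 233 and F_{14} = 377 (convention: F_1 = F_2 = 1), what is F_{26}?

By the doubling identity F_{2k} = F_k(2F_{k+1} − F_k): F_{26} = 233·(2·377 − 233) = 233·521 = 121393.

121393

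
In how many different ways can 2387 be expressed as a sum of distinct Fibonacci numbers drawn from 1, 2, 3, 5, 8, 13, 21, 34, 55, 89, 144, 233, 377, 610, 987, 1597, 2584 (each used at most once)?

18

Each representation comes from the Zeckendorf form by replacing some F_k with F_{k−1} + F_{k−2} where possible.
2387 = 1597+610+144+34+2 = 1597+610+144+21+13+2 = 1597+610+89+55+34+2 = 1597+377+233+144+34+2 = … (14 more), for 18 in all.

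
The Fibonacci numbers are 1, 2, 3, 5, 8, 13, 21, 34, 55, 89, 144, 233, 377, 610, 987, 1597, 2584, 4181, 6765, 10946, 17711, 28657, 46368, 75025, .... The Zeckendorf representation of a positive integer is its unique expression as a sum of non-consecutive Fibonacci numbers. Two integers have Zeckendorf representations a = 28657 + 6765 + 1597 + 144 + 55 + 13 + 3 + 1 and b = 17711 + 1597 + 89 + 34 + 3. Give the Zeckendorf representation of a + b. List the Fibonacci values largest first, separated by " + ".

The two numbers are 37235 and 19434, so their sum is 56669.
56669 − 46368 = 10301
10301 − 6765 = 3536
3536 − 2584 = 952
952 − 610 = 342
342 − 233 = 109
109 − 89 = 20
20 − 13 = 7
7 − 5 = 2
2 − 2 = 0

46368 + 6765 + 2584 + 610 + 233 + 89 + 13 + 5 + 2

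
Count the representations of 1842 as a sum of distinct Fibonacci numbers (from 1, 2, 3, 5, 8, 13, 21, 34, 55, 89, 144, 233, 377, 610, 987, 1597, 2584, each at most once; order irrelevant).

Starting from the Zeckendorf form and repeatedly splitting a term F_k into F_{k−1} + F_{k−2} (when neither is already used) reaches every representation.
1842 = 1597+233+8+3+1 = 1597+144+89+8+3+1 = 987+610+233+8+3+1 = 1597+144+55+34+8+3+1 = 987+610+144+89+8+3+1 = … (6 more), for 11 in all.

11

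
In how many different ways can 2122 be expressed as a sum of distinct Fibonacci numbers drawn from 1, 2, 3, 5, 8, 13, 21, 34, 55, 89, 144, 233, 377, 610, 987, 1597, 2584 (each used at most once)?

14

Each representation comes from the Zeckendorf form by replacing some F_k with F_{k−1} + F_{k−2} where possible.
2122 = 1597+377+144+3+1 = 1597+377+89+55+3+1 = 987+610+377+144+3+1 = 1597+377+89+34+21+3+1 = … (10 more), for 14 in all.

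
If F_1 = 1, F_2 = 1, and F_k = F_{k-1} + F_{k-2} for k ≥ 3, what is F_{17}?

1597

Iterating the recurrence up to F_{12} = 144 and F_{11} = 89:
F_{13} = F_{12} + F_{11} = 144 + 89 = 233
F_{14} = F_{13} + F_{12} = 233 + 144 = 377
F_{15} = F_{14} + F_{13} = 377 + 233 = 610
F_{16} = F_{15} + F_{14} = 610 + 377 = 987
F_{17} = F_{16} + F_{15} = 987 + 610 = 1597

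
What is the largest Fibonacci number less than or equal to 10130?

6765

6765 ≤ 10130 < 10946, so the largest Fibonacci number not exceeding 10130 is 6765.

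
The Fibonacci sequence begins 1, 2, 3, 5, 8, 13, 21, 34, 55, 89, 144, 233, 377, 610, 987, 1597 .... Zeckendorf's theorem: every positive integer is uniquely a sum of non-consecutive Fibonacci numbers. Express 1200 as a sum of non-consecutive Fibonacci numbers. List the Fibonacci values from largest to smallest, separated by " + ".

Greedy algorithm:
take 987 (≤ 1200); 1200 − 987 = 213
take 144 (≤ 213); 213 − 144 = 69
take 55 (≤ 69); 69 − 55 = 14
take 13 (≤ 14); 14 − 13 = 1
take 1 (≤ 1); 1 − 1 = 0
So 1200 = 987 + 144 + 55 + 13 + 1, with no two terms consecutive in the sequence.

987 + 144 + 55 + 13 + 1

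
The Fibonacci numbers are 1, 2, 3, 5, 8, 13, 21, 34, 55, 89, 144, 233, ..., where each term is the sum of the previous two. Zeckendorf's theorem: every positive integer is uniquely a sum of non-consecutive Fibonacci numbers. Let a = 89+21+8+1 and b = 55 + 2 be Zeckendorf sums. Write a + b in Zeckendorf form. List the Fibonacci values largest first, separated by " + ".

144 + 21 + 8 + 3

The two numbers are 119 and 57, so their sum is 176.
Greedily peel off the largest Fibonacci term at each step:
176: greatest Fibonacci not exceeding it is 144, leaving 32
32: greatest Fibonacci not exceeding it is 21, leaving 11
11: greatest Fibonacci not exceeding it is 8, leaving 3
3: greatest Fibonacci not exceeding it is 3, leaving 0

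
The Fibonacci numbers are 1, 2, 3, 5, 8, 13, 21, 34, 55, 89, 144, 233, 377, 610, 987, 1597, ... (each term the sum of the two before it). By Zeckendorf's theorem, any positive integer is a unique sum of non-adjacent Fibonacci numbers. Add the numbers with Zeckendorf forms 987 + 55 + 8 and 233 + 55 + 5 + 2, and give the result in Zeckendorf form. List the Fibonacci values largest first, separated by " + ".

The two numbers are 1050 and 295, so their sum is 1345.
largest Fibonacci ≤ 1345 is 987; 1345 − 987 = 358
largest Fibonacci ≤ 358 is 233; 358 − 233 = 125
largest Fibonacci ≤ 125 is 89; 125 − 89 = 36
largest Fibonacci ≤ 36 is 34; 36 − 34 = 2
largest Fibonacci ≤ 2 is 2; 2 − 2 = 0

987 + 233 + 89 + 34 + 2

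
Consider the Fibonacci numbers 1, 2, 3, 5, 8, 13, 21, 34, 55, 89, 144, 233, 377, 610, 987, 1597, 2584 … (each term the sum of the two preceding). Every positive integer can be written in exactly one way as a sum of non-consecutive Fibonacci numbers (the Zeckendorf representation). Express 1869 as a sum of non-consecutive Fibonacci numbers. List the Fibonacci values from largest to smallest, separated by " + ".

Greedy algorithm:
1869 − 1597 = 272
272 − 233 = 39
39 − 34 = 5
5 − 5 = 0
So 1869 = 1597 + 233 + 34 + 5, with no two terms consecutive in the sequence.

1597 + 233 + 34 + 5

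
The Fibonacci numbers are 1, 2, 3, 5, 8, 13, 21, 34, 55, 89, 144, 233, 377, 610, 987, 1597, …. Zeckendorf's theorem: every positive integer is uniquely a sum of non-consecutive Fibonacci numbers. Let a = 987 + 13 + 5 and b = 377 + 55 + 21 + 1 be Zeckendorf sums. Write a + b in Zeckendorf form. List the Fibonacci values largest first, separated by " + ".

987 + 377 + 89 + 5 + 1

The two numbers are 1005 and 454, so their sum is 1459.
Greedily peel off the largest Fibonacci term at each step:
subtract 987 from 1459: 472 remains
subtract 377 from 472: 95 remains
subtract 89 from 95: 6 remains
subtract 5 from 6: 1 remains
subtract 1 from 1: 0 remains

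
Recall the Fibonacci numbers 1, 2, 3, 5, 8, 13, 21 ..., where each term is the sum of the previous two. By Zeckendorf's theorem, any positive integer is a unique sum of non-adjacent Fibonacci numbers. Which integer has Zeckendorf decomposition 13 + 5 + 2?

13 + 5 + 2 = 20.

20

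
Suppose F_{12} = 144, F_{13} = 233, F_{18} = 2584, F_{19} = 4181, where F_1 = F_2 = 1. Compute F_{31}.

By the addition formula F_{m+n} = F_m F_{n+1} + F_{m−1} F_n with m=13, n=18: F_{31} = 233·4181 + 144·2584 = 974173 + 372096 = 1346269.

1346269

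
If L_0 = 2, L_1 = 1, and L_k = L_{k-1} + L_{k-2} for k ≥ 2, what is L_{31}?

Iterating the recurrence up to L_{23} = 64079 and L_{22} = 39603:
L_{24} = L_{23} + L_{22} = 64079 + 39603 = 103682
L_{25} = L_{24} + L_{23} = 103682 + 64079 = 167761
L_{26} = L_{25} + L_{24} = 167761 + 103682 = 271443
L_{27} = L_{26} + L_{25} = 271443 + 167761 = 439204
L_{28} = L_{27} + L_{26} = 439204 + 271443 = 710647
L_{29} = L_{28} + L_{27} = 710647 + 439204 = 1149851
L_{30} = L_{29} + L_{28} = 1149851 + 710647 = 1860498
L_{31} = L_{30} + L_{29} = 1860498 + 1149851 = 3010349

3010349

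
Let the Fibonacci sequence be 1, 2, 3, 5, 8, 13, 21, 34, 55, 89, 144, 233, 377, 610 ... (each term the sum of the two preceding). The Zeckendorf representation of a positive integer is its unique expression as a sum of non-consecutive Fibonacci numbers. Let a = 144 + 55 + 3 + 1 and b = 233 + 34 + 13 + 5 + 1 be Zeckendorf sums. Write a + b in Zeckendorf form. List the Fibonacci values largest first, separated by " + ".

377 + 89 + 21 + 2

The two numbers are 203 and 286, so their sum is 489.
377 ≤ 489 < 610, so take 377; remainder 112
89 ≤ 112 < 144, so take 89; remainder 23
21 ≤ 23 < 34, so take 21; remainder 2
2 ≤ 2 < 3, so take 2; remainder 0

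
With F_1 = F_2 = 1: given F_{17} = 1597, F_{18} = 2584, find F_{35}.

9227465

By the addition formula F_{m+n} = F_m F_{n+1} + F_{m−1} F_n with m=18, n=17: F_{35} = 2584·2584 + 1597·1597 = 6677056 + 2550409 = 9227465.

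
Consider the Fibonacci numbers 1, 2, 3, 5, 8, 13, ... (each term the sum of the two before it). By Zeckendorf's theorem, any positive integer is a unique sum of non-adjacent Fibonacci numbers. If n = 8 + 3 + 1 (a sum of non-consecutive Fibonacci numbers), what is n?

8 + 3 + 1 = 12.

12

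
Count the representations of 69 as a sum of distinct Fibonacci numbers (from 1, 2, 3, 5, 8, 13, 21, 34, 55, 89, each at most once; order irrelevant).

6

Each representation comes from the Zeckendorf form by replacing some F_k with F_{k−1} + F_{k−2} where possible.
69 = 55+13+1 = 55+8+5+1 = 34+21+13+1 = 55+8+3+2+1 = … (2 more), for 6 in all.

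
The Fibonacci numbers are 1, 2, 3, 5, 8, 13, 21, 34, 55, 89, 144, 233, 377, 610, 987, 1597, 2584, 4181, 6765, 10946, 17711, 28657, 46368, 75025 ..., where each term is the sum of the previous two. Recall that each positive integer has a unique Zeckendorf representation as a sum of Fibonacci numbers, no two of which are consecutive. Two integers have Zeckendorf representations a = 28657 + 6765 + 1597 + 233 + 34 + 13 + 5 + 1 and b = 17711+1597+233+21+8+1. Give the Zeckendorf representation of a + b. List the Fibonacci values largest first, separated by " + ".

46368 + 6765 + 2584 + 987 + 144 + 21 + 5 + 2

The two numbers are 37305 and 19571, so their sum is 56876.
Repeatedly subtract the largest Fibonacci number that fits:
56876 − 46368 = 10508
10508 − 6765 = 3743
3743 − 2584 = 1159
1159 − 987 = 172
172 − 144 = 28
28 − 21 = 7
7 − 5 = 2
2 − 2 = 0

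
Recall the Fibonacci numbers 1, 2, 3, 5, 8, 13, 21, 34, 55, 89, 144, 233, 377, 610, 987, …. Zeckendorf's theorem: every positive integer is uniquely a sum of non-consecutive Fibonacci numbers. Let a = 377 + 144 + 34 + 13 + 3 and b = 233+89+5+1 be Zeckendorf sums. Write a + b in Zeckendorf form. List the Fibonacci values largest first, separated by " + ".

The two numbers are 571 and 328, so their sum is 899.
899 − 610 = 289
289 − 233 = 56
56 − 55 = 1
1 − 1 = 0

610 + 233 + 55 + 1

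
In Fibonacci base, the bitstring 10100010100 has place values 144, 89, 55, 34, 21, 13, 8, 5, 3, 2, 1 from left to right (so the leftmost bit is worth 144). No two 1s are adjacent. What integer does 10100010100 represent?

210

Summing the place values of the 1 bits: 144 + 55 + 8 + 3 = 210.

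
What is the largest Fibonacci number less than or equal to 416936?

317811

317811 ≤ 416936 < 514229, so the largest Fibonacci number not exceeding 416936 is 317811.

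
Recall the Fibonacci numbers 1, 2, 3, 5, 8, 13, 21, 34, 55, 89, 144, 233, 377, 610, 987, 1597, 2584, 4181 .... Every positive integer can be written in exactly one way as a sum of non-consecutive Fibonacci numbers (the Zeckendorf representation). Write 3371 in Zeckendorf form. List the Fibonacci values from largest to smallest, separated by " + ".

take 2584 (≤ 3371); 3371 − 2584 = 787
take 610 (≤ 787); 787 − 610 = 177
take 144 (≤ 177); 177 − 144 = 33
take 21 (≤ 33); 33 − 21 = 12
take 8 (≤ 12); 12 − 8 = 4
take 3 (≤ 4); 4 − 3 = 1
take 1 (≤ 1); 1 − 1 = 0
So 3371 = 2584 + 610 + 144 + 21 + 8 + 3 + 1, with no two terms consecutive in the sequence.

2584 + 610 + 144 + 21 + 8 + 3 + 1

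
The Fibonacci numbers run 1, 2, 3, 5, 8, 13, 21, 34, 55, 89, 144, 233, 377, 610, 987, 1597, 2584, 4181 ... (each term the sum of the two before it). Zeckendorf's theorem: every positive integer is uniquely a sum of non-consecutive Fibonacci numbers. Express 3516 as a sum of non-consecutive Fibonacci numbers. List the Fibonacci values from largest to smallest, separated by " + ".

3516 − 2584 = 932
932 − 610 = 322
322 − 233 = 89
89 − 89 = 0
So 3516 = 2584 + 610 + 233 + 89, with no two terms consecutive in the sequence.

2584 + 610 + 233 + 89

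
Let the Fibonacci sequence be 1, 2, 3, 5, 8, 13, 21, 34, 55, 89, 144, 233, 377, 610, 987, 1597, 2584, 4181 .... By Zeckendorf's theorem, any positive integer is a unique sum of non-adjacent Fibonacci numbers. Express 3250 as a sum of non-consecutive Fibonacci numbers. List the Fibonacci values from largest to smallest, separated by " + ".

2584 + 610 + 55 + 1

Greedy algorithm:
take 2584 (≤ 3250); 3250 − 2584 = 666
take 610 (≤ 666); 666 − 610 = 56
take 55 (≤ 56); 56 − 55 = 1
take 1 (≤ 1); 1 − 1 = 0
So 3250 = 2584 + 610 + 55 + 1, with no two terms consecutive in the sequence.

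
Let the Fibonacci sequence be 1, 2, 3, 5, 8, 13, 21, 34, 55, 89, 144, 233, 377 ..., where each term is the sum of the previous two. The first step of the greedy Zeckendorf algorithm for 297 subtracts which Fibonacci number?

233

233 ≤ 297 < 377, so the largest Fibonacci number not exceeding 297 is 233.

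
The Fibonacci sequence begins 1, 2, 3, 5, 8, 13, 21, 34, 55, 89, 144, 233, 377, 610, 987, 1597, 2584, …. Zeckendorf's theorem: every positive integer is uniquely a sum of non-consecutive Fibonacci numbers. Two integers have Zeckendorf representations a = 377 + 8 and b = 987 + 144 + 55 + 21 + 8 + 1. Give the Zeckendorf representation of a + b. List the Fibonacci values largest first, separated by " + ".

The two numbers are 385 and 1216, so their sum is 1601.
Repeatedly subtract the largest Fibonacci number that fits:
1601 − 1597 = 4
4 − 3 = 1
1 − 1 = 0

1597 + 3 + 1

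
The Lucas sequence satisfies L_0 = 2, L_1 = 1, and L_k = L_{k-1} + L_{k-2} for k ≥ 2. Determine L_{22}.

Iterating the recurrence up to L_{17} = 3571 and L_{16} = 2207:
L_{18} = L_{17} + L_{16} = 3571 + 2207 = 5778
L_{19} = L_{18} + L_{17} = 5778 + 3571 = 9349
L_{20} = L_{19} + L_{18} = 9349 + 5778 = 15127
L_{21} = L_{20} + L_{19} = 15127 + 9349 = 24476
L_{22} = L_{21} + L_{20} = 24476 + 15127 = 39603

39603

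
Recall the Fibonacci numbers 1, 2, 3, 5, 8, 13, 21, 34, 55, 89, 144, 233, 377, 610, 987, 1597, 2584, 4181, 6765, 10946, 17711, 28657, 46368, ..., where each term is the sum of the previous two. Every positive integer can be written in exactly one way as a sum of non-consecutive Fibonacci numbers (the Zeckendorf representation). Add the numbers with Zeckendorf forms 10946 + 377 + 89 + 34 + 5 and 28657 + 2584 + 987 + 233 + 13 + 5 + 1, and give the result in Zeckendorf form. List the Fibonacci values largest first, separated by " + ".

The two numbers are 11451 and 32480, so their sum is 43931.
Repeatedly subtract the largest Fibonacci number that fits:
28657 ≤ 43931 < 46368, so take 28657; remainder 15274
10946 ≤ 15274 < 17711, so take 10946; remainder 4328
4181 ≤ 4328 < 6765, so take 4181; remainder 147
144 ≤ 147 < 233, so take 144; remainder 3
3 ≤ 3 < 5, so take 3; remainder 0

28657 + 10946 + 4181 + 144 + 3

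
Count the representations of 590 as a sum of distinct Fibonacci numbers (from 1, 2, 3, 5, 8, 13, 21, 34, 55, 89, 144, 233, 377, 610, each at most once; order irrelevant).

12

Each representation comes from the Zeckendorf form by replacing some F_k with F_{k−1} + F_{k−2} where possible.
590 = 377+144+55+13+1 = 377+144+55+8+5+1 = 377+144+34+21+13+1 = … (9 more), for 12 in all.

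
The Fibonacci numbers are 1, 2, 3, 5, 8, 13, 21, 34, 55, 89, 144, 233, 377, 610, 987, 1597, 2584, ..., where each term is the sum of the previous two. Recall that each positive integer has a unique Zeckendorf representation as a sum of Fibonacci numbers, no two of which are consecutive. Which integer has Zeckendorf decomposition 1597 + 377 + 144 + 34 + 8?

1597 + 377 + 144 + 34 + 8 = 2160.

2160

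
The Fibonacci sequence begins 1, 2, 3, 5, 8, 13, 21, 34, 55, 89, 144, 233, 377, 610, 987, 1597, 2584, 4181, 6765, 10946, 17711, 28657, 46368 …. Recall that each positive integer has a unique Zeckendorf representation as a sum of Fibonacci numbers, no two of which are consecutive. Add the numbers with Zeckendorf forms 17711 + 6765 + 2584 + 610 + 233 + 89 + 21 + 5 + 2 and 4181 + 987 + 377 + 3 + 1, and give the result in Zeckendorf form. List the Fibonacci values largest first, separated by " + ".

The two numbers are 28020 and 5549, so their sum is 33569.
subtract 28657 from 33569: 4912 remains
subtract 4181 from 4912: 731 remains
subtract 610 from 731: 121 remains
subtract 89 from 121: 32 remains
subtract 21 from 32: 11 remains
subtract 8 from 11: 3 remains
subtract 3 from 3: 0 remains

28657 + 4181 + 610 + 89 + 21 + 8 + 3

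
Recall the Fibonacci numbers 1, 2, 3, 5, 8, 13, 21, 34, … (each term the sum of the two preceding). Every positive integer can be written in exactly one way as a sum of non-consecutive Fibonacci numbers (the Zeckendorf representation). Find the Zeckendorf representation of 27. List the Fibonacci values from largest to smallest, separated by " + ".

largest Fibonacci ≤ 27 is 21; 27 − 21 = 6
largest Fibonacci ≤ 6 is 5; 6 − 5 = 1
largest Fibonacci ≤ 1 is 1; 1 − 1 = 0
So 27 = 21 + 5 + 1, with no two terms consecutive in the sequence.

21 + 5 + 1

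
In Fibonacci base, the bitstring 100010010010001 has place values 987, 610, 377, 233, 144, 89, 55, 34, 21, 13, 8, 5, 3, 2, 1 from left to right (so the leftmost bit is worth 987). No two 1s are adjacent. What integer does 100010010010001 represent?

Summing the place values of the 1 bits: 987 + 144 + 34 + 8 + 1 = 1174.

1174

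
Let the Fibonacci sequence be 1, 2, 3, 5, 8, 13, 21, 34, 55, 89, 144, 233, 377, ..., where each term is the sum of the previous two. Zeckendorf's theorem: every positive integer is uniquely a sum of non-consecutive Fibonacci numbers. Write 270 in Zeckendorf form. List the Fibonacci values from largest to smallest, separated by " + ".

270: greatest Fibonacci not exceeding it is 233, leaving 37
37: greatest Fibonacci not exceeding it is 34, leaving 3
3: greatest Fibonacci not exceeding it is 3, leaving 0
So 270 = 233 + 34 + 3, with no two terms consecutive in the sequence.

233 + 34 + 3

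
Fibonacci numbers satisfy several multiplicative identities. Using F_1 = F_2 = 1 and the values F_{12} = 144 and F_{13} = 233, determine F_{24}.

46368

By the doubling identity F_{2k} = F_k(2F_{k+1} − F_k): F_{24} = 144·(2·233 − 144) = 144·322 = 46368.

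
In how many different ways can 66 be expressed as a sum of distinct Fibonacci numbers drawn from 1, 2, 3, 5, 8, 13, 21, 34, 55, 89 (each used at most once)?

66 = 55+8+3 = 55+8+2+1 = 34+21+8+3 = 55+5+3+2+1 = 34+21+8+2+1 = … (2 more), for 7 in all.

7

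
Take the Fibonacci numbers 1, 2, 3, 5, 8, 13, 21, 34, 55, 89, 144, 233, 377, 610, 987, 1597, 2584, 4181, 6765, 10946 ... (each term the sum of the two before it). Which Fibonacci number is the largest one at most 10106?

6765 ≤ 10106 < 10946, so the largest Fibonacci number not exceeding 10106 is 6765.

6765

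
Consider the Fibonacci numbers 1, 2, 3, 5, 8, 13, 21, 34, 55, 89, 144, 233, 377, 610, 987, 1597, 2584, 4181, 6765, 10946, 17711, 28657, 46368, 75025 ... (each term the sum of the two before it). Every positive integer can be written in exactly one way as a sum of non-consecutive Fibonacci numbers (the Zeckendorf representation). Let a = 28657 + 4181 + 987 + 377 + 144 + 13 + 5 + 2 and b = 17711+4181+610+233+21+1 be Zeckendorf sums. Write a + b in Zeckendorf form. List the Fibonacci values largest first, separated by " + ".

46368 + 6765 + 2584 + 987 + 377 + 34 + 8

The two numbers are 34366 and 22757, so their sum is 57123.
Repeatedly subtract the largest Fibonacci number that fits:
57123 − 46368 = 10755
10755 − 6765 = 3990
3990 − 2584 = 1406
1406 − 987 = 419
419 − 377 = 42
42 − 34 = 8
8 − 8 = 0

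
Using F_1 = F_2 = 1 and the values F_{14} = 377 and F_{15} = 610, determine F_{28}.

317811

By the doubling identity F_{2k} = F_k(2F_{k+1} − F_k): F_{28} = 377·(2·610 − 377) = 377·843 = 317811.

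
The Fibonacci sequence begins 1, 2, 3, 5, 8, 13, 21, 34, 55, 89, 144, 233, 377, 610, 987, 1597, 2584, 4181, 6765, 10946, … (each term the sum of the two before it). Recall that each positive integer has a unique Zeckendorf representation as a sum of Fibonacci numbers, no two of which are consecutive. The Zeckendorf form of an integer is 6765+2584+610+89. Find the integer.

10048

6765+2584+610+89 = 10048.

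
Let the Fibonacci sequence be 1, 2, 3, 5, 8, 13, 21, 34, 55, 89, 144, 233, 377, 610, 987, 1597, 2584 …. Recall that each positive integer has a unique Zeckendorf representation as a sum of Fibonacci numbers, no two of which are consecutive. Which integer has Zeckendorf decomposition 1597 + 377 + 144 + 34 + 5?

2157

1597 + 377 + 144 + 34 + 5 = 2157.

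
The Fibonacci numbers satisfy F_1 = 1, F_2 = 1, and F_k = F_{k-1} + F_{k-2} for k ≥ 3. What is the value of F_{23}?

Iterating the recurrence up to F_{15} = 610 and F_{14} = 377:
F_{16} = F_{15} + F_{14} = 610 + 377 = 987
F_{17} = F_{16} + F_{15} = 987 + 610 = 1597
F_{18} = F_{17} + F_{16} = 1597 + 987 = 2584
F_{19} = F_{18} + F_{17} = 2584 + 1597 = 4181
F_{20} = F_{19} + F_{18} = 4181 + 2584 = 6765
F_{21} = F_{20} + F_{19} = 6765 + 4181 = 10946
F_{22} = F_{21} + F_{20} = 10946 + 6765 = 17711
F_{23} = F_{22} + F_{21} = 17711 + 10946 = 28657

28657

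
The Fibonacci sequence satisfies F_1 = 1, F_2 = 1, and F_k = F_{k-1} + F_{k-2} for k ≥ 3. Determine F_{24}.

46368

Iterating the recurrence up to F_{18} = 2584 and F_{17} = 1597:
F_{19} = F_{18} + F_{17} = 2584 + 1597 = 4181
F_{20} = F_{19} + F_{18} = 4181 + 2584 = 6765
F_{21} = F_{20} + F_{19} = 6765 + 4181 = 10946
F_{22} = F_{21} + F_{20} = 10946 + 6765 = 17711
F_{23} = F_{22} + F_{21} = 17711 + 10946 = 28657
F_{24} = F_{23} + F_{22} = 28657 + 17711 = 46368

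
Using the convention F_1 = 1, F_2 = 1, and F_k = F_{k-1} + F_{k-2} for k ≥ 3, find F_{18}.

Iterating the recurrence up to F_{10} = 55 and F_{9} = 34:
F_{11} = F_{10} + F_{9} = 55 + 34 = 89
F_{12} = F_{11} + F_{10} = 89 + 55 = 144
F_{13} = F_{12} + F_{11} = 144 + 89 = 233
F_{14} = F_{13} + F_{12} = 233 + 144 = 377
F_{15} = F_{14} + F_{13} = 377 + 233 = 610
F_{16} = F_{15} + F_{14} = 610 + 377 = 987
F_{17} = F_{16} + F_{15} = 987 + 610 = 1597
F_{18} = F_{17} + F_{16} = 1597 + 987 = 2584

2584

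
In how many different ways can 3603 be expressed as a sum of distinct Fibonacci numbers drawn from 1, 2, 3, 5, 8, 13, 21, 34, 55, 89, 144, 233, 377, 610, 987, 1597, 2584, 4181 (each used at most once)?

Starting from the Zeckendorf form and repeatedly splitting a term F_k into F_{k−1} + F_{k−2} (when neither is already used) reaches every representation.
3603 = 2584+987+21+8+3 = 2584+987+21+8+2+1 = 2584+610+377+21+8+3 = 2584+987+21+5+3+2+1 = 2584+610+377+21+8+2+1 = … (25 more), for 30 in all.

30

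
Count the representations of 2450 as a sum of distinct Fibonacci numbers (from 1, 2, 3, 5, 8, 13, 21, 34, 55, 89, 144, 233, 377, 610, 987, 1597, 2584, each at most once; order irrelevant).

Each representation comes from the Zeckendorf form by replacing some F_k with F_{k−1} + F_{k−2} where possible.
2450 = 1597+610+233+8+2 = 1597+610+233+5+3+2 = 1597+610+144+89+8+2 = 1597+610+144+89+5+3+2 = … (16 more), for 20 in all.

20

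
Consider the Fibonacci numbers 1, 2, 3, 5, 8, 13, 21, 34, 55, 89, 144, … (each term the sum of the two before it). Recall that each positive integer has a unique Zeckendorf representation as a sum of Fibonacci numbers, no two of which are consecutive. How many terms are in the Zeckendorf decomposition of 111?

Greedily peel off the largest Fibonacci term at each step:
largest Fibonacci ≤ 111 is 89; 111 − 89 = 22
largest Fibonacci ≤ 22 is 21; 22 − 21 = 1
largest Fibonacci ≤ 1 is 1; 1 − 1 = 0
111 = 89 + 21 + 1, which has 3 terms.

3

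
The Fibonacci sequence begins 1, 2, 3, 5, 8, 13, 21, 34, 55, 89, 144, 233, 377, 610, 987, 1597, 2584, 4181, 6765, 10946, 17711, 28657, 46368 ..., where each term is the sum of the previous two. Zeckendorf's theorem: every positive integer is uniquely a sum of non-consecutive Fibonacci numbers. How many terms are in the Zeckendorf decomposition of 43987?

7

largest Fibonacci ≤ 43987 is 28657; 43987 − 28657 = 15330
largest Fibonacci ≤ 15330 is 10946; 15330 − 10946 = 4384
largest Fibonacci ≤ 4384 is 4181; 4384 − 4181 = 203
largest Fibonacci ≤ 203 is 144; 203 − 144 = 59
largest Fibonacci ≤ 59 is 55; 59 − 55 = 4
largest Fibonacci ≤ 4 is 3; 4 − 3 = 1
largest Fibonacci ≤ 1 is 1; 1 − 1 = 0
43987 = 28657 + 10946 + 4181 + 144 + 55 + 3 + 1, which has 7 terms.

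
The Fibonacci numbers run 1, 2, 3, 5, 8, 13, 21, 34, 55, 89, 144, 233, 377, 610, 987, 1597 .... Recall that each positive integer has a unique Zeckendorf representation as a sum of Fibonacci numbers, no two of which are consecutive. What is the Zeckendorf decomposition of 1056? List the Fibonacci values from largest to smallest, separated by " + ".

987 + 55 + 13 + 1

Repeatedly subtract the largest Fibonacci number that fits:
987 ≤ 1056 < 1597, so take 987; remainder 69
55 ≤ 69 < 89, so take 55; remainder 14
13 ≤ 14 < 21, so take 13; remainder 1
1 ≤ 1 < 2, so take 1; remainder 0
So 1056 = 987 + 55 + 13 + 1, with no two terms consecutive in the sequence.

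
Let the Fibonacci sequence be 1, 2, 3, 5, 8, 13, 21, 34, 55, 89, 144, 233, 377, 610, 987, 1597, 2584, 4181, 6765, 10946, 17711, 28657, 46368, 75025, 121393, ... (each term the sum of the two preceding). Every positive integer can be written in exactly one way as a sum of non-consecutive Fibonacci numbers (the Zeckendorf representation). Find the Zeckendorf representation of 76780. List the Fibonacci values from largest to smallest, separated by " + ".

75025 + 1597 + 144 + 13 + 1

Greedy algorithm:
76780: greatest Fibonacci not exceeding it is 75025, leaving 1755
1755: greatest Fibonacci not exceeding it is 1597, leaving 158
158: greatest Fibonacci not exceeding it is 144, leaving 14
14: greatest Fibonacci not exceeding it is 13, leaving 1
1: greatest Fibonacci not exceeding it is 1, leaving 0
So 76780 = 75025 + 1597 + 144 + 13 + 1, with no two terms consecutive in the sequence.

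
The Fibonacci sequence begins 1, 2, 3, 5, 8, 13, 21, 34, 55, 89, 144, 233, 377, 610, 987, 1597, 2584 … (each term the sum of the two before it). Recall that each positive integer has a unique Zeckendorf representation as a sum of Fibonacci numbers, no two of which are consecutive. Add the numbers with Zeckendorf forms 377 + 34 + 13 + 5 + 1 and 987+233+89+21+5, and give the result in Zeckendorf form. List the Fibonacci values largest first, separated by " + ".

The two numbers are 430 and 1335, so their sum is 1765.
Greedily peel off the largest Fibonacci term at each step:
subtract 1597 from 1765: 168 remains
subtract 144 from 168: 24 remains
subtract 21 from 24: 3 remains
subtract 3 from 3: 0 remains

1597 + 144 + 21 + 3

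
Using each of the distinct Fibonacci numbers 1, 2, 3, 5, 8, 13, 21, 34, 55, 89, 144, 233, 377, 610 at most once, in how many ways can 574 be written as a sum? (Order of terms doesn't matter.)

12

Starting from the Zeckendorf form and repeatedly splitting a term F_k into F_{k−1} + F_{k−2} (when neither is already used) reaches every representation.
574 = 377+144+34+13+5+1 = 377+144+34+13+3+2+1 = 377+89+55+34+13+5+1 = 377+144+34+8+5+3+2+1 = 377+89+55+34+13+3+2+1 = … (7 more), for 12 in all.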